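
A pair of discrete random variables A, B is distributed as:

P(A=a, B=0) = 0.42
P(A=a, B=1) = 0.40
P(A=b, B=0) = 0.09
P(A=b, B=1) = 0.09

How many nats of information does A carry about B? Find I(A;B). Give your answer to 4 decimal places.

Marginals: p(A) = (0.8200, 0.1800), p(B) = (0.5100, 0.4900).
I(A;B) = H(A) + H(B) − H(A,B).
H(A) = 0.4714, H(B) = 0.6929, H(A,B) = 1.1643.
I(A;B) = 0.4714 + 0.6929 − 1.1643 = 0.0000 nats.

0.0000 nats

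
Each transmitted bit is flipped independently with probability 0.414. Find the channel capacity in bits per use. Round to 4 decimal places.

Binary symmetric channel: C = 1 − h₂(ε) where h₂ is the binary entropy function.
h₂(0.414) = −0.414·log₂0.414 − 0.586·log₂0.586 = 0.9786.
C = 1 − 0.9786 = 0.0214 bits per channel use.

0.0214 bits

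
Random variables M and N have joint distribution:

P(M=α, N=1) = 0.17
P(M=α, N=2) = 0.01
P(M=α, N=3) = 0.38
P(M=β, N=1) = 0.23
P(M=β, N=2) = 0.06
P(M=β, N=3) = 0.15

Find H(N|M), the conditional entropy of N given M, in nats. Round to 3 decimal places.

Marginals: p(M) = (0.5600, 0.4400), p(N) = (0.4000, 0.0700, 0.5300).
H(N|M) = Σ p(M) · H(N|M=·).
  M=α: p=0.5600, H(N|M=α) = 0.6969
  M=β: p=0.4400, H(N|M=β) = 0.9777
Weighted sum = 0.820 nats.

0.820 nats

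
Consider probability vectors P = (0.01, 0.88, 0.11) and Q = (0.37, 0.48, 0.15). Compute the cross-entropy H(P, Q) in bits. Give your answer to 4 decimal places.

H(P,Q) = −Σ p·log₂ q.
  −0.01·log₂(0.37) = 0.01434
  −0.88·log₂(0.48) = 0.93183
  −0.11·log₂(0.15) = 0.30107
H(P,Q) = 1.2472 bits.

1.2472 bits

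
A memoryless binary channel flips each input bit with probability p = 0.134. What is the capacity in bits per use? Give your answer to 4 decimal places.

Binary symmetric channel: C = 1 − h₂(ε) where h₂ is the binary entropy function.
h₂(0.134) = −0.134·log₂0.134 − 0.866·log₂0.866 = 0.5683.
C = 1 − 0.5683 = 0.4317 bits per channel use.

0.4317 bits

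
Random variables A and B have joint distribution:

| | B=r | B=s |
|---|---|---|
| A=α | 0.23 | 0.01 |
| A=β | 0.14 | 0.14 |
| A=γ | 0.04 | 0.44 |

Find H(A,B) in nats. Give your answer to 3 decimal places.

H(A,B) = −Σ p(x,y)·ln p(x,y) over all 6 cells.
  cell (α,r): −0.23·ln0.23 = 0.3380
  cell (α,s): −0.01·ln0.01 = 0.0461
  cell (β,r): −0.14·ln0.14 = 0.2753
  cell (β,s): −0.14·ln0.14 = 0.2753
  cell (γ,r): −0.04·ln0.04 = 0.1288
  cell (γ,s): −0.44·ln0.44 = 0.3612
Sum = 1.425 nats.

1.425 nats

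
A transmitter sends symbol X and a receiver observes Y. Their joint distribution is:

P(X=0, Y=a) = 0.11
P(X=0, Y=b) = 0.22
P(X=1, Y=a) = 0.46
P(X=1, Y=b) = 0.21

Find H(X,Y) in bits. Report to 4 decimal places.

H(X,Y) = −Σ p(x,y)·log₂ p(x,y) over all 4 cells.
  cell (0,a): −0.11·log₂0.11 = 0.35029
  cell (0,b): −0.22·log₂0.22 = 0.48057
  cell (1,a): −0.46·log₂0.46 = 0.51534
  cell (1,b): −0.21·log₂0.21 = 0.47282
Sum = 1.8190 bits.

1.8190 bits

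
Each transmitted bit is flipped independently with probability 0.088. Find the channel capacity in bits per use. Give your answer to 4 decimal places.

Binary symmetric channel: C = 1 − h₂(ε) where h₂ is the binary entropy function.
h₂(0.088) = −0.088·log₂0.088 − 0.912·log₂0.912 = 0.4298.
C = 1 − 0.4298 = 0.5702 bits per channel use.

0.5702 bits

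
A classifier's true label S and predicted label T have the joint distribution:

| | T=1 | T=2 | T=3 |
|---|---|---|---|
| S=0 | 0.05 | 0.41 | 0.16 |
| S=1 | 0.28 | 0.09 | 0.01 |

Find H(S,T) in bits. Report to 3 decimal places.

H(S,T) = −Σ p(x,y)·log₂ p(x,y) over all 6 cells.
  cell (0,1): −0.05·log₂0.05 = 0.2161
  cell (0,2): −0.41·log₂0.41 = 0.5274
  cell (0,3): −0.16·log₂0.16 = 0.4230
  cell (1,1): −0.28·log₂0.28 = 0.5142
  cell (1,2): −0.09·log₂0.09 = 0.3127
  cell (1,3): −0.01·log₂0.01 = 0.0664
Sum = 2.060 bits.

2.060 bits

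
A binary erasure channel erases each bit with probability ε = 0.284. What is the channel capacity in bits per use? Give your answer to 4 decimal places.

0.7160 bits

Binary erasure channel: capacity C = 1 − ε.
C = 1 − 0.284 = 0.7160 bits per channel use.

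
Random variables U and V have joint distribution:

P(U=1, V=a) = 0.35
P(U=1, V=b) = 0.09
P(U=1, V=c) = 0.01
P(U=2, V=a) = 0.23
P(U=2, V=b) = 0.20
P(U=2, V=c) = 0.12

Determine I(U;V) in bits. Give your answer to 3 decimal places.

0.121 bits

Marginals: p(U) = (0.4500, 0.5500), p(V) = (0.5800, 0.2900, 0.1300).
I(U;V) = Σ p(x,y)·log₂[p(x,y)/(p(x)p(y))].
  (1,a): 0.35·log₂(1.3410) = 0.1482
  (1,b): 0.09·log₂(0.6897) = -0.0482
  (1,c): 0.01·log₂(0.1709) = -0.0255
  (2,a): 0.23·log₂(0.7210) = -0.1085
  (2,b): 0.20·log₂(1.2539) = 0.0653
  (2,c): 0.12·log₂(1.6783) = 0.0896
Sum = 0.121 bits.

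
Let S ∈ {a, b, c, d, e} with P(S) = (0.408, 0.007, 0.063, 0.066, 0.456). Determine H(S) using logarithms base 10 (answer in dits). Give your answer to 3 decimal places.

0.483 dits

H(S) = −Σ p·log₁₀ p.
  −(0.408)·log₁₀(0.408) = 0.1589
  −(0.007)·log₁₀(0.007) = 0.0151
  −(0.063)·log₁₀(0.063) = 0.0756
  −(0.066)·log₁₀(0.066) = 0.0779
  −(0.456)·log₁₀(0.456) = 0.1555
Sum: 0.1589 + 0.0151 + 0.0756 + 0.0779 + 0.1555 = 0.483 dits.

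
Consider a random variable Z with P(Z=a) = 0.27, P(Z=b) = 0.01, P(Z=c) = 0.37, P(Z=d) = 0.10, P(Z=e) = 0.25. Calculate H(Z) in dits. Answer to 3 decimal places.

0.584 dits

H(Z) = −Σ p·log₁₀ p.
  −(0.27)·log₁₀(0.27) = 0.1535
  −(0.01)·log₁₀(0.01) = 0.0200
  −(0.37)·log₁₀(0.37) = 0.1598
  −(0.10)·log₁₀(0.10) = 0.1000
  −(0.25)·log₁₀(0.25) = 0.1505
Sum: 0.1535 + 0.0200 + 0.1598 + 0.1000 + 0.1505 = 0.584 dits.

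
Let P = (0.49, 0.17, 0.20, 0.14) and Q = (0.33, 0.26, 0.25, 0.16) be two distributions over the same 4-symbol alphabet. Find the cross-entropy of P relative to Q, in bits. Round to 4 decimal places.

H(P,Q) = −Σ p·log₂ q.
  −0.49·log₂(0.33) = 0.78374
  −0.17·log₂(0.26) = 0.33038
  −0.20·log₂(0.25) = 0.40000
  −0.14·log₂(0.16) = 0.37014
H(P,Q) = 1.8843 bits.

1.8843 bits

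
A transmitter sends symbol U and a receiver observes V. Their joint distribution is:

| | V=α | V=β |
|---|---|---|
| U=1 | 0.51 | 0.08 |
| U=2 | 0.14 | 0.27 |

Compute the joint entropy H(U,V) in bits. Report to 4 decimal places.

1.6941 bits

H(U,V) = −Σ p(x,y)·log₂ p(x,y) over all 4 cells.
  cell (1,α): −0.51·log₂0.51 = 0.49543
  cell (1,β): −0.08·log₂0.08 = 0.29151
  cell (2,α): −0.14·log₂0.14 = 0.39711
  cell (2,β): −0.27·log₂0.27 = 0.51002
Sum = 1.6941 bits.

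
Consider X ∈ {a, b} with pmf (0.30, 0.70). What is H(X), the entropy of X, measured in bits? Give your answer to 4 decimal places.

0.8813 bits

H(X) = −Σ p·log₂ p.
  −(0.30)·log₂(0.30) = 0.52109
  −(0.70)·log₂(0.70) = 0.36020
Sum: 0.52109 + 0.36020 = 0.8813 bits.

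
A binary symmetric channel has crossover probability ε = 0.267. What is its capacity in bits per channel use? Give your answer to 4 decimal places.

Binary symmetric channel: C = 1 − h₂(ε) where h₂ is the binary entropy function.
h₂(0.267) = −0.267·log₂0.267 − 0.733·log₂0.733 = 0.8371.
C = 1 − 0.8371 = 0.1629 bits per channel use.

0.1629 bits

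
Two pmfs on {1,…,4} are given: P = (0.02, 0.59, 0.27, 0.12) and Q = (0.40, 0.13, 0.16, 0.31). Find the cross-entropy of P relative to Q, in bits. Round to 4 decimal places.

2.6797 bits

H(P,Q) = −Σ p·log₂ q.
  −0.02·log₂(0.40) = 0.02644
  −0.59·log₂(0.13) = 1.73662
  −0.27·log₂(0.16) = 0.71384
  −0.12·log₂(0.31) = 0.20276
H(P,Q) = 2.6797 bits.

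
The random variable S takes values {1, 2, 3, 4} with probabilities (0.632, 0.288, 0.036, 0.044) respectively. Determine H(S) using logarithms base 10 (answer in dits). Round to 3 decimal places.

H(S) = −Σ p·log₁₀ p.
  −(0.632)·log₁₀(0.632) = 0.1259
  −(0.288)·log₁₀(0.288) = 0.1557
  −(0.036)·log₁₀(0.036) = 0.0520
  −(0.044)·log₁₀(0.044) = 0.0597
Sum: 0.1259 + 0.1557 + 0.0520 + 0.0597 = 0.393 dits.

0.393 dits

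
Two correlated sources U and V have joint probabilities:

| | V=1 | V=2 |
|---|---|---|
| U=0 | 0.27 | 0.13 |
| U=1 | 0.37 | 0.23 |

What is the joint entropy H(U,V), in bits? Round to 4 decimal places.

1.9111 bits

H(U,V) = −Σ p(x,y)·log₂ p(x,y) over all 4 cells.
  cell (0,1): −0.27·log₂0.27 = 0.51002
  cell (0,2): −0.13·log₂0.13 = 0.38264
  cell (1,1): −0.37·log₂0.37 = 0.53073
  cell (1,2): −0.23·log₂0.23 = 0.48767
Sum = 1.9111 bits.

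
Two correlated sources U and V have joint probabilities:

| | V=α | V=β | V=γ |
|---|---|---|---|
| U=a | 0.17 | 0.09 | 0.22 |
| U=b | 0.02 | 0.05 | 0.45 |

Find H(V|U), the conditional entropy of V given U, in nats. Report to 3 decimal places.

Chain rule: H(V|U) = H(U,V) − H(U).
Marginals: p(U) = (0.4800, 0.5200), p(V) = (0.1900, 0.1400, 0.6700).
H(U,V) = 1.4384 nats; H(U) = 0.6923 nats.
H(V|U) = 1.4384 − 0.6923 = 0.746 nats.

0.746 nats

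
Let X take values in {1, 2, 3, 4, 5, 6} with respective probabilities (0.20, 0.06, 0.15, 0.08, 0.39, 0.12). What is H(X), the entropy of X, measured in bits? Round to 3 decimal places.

2.307 bits

H(X) = −Σ p·log₂ p.
  −(0.20)·log₂(0.20) = 0.4644
  −(0.06)·log₂(0.06) = 0.2435
  −(0.15)·log₂(0.15) = 0.4105
  −(0.08)·log₂(0.08) = 0.2915
  −(0.39)·log₂(0.39) = 0.5298
  −(0.12)·log₂(0.12) = 0.3671
Sum: 0.4644 + 0.2435 + 0.4105 + 0.2915 + 0.5298 + 0.3671 = 2.307 bits.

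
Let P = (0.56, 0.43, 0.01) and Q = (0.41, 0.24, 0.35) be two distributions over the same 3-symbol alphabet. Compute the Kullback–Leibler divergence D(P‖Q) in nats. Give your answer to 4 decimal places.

D(P‖Q) = Σ p·ln(p/q).
  0.56·ln(0.56/0.41) = 0.17460
  0.43·ln(0.43/0.24) = 0.25075
  0.01·ln(0.01/0.35) = -0.03555
D(P‖Q) = 0.3898 nats.

0.3898 nats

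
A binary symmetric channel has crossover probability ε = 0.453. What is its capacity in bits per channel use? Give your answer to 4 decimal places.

Binary symmetric channel: C = 1 − h₂(ε) where h₂ is the binary entropy function.
h₂(0.453) = −0.453·log₂0.453 − 0.547·log₂0.547 = 0.9936.
C = 1 − 0.9936 = 0.0064 bits per channel use.

0.0064 bits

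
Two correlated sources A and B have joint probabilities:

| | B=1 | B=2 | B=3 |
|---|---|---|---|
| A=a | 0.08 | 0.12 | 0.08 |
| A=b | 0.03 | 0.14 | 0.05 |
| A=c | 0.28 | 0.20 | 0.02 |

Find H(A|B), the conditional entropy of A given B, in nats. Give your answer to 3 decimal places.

Marginals: p(A) = (0.2800, 0.2200, 0.5000), p(B) = (0.3900, 0.4600, 0.1500).
H(A|B) = Σ p(B) · H(A|B=·).
  B=1: p=0.3900, H(A|B=1) = 0.7601
  B=2: p=0.4600, H(A|B=2) = 1.0747
  B=3: p=0.1500, H(A|B=3) = 0.9701
Weighted sum = 0.936 nats.

0.936 nats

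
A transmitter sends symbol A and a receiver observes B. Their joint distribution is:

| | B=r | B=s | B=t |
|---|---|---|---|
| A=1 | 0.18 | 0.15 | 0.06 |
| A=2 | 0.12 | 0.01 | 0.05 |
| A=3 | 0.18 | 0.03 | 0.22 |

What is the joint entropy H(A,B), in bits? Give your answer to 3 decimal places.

H(A,B) = −Σ p(x,y)·log₂ p(x,y) over all 9 cells.
  cell (1,r): −0.18·log₂0.18 = 0.4453
  cell (1,s): −0.15·log₂0.15 = 0.4105
  cell (1,t): −0.06·log₂0.06 = 0.2435
  cell (2,r): −0.12·log₂0.12 = 0.3671
  cell (2,s): −0.01·log₂0.01 = 0.0664
  cell (2,t): −0.05·log₂0.05 = 0.2161
  cell (3,r): −0.18·log₂0.18 = 0.4453
  cell (3,s): −0.03·log₂0.03 = 0.1518
  cell (3,t): −0.22·log₂0.22 = 0.4806
Sum = 2.827 bits.

2.827 bits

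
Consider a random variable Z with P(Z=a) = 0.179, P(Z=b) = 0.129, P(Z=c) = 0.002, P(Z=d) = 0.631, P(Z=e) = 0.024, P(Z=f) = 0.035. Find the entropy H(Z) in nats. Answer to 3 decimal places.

H(Z) = −Σ p·ln p.
  −(0.179)·ln(0.179) = 0.3079
  −(0.129)·ln(0.129) = 0.2642
  −(0.002)·ln(0.002) = 0.0124
  −(0.631)·ln(0.631) = 0.2905
  −(0.024)·ln(0.024) = 0.0895
  −(0.035)·ln(0.035) = 0.1173
Sum: 0.3079 + 0.2642 + 0.0124 + 0.2905 + 0.0895 + 0.1173 = 1.082 nats.

1.082 nats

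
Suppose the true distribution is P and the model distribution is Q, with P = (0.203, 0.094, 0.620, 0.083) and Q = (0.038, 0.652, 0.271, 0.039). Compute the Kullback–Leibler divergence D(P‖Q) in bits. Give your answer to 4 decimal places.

1.0588 bits

D(P‖Q) = Σ p·log₂(p/q).
  0.203·log₂(0.203/0.038) = 0.49073
  0.094·log₂(0.094/0.652) = -0.26265
  0.620·log₂(0.620/0.271) = 0.74026
  0.083·log₂(0.083/0.039) = 0.09044
D(P‖Q) = 1.0588 bits.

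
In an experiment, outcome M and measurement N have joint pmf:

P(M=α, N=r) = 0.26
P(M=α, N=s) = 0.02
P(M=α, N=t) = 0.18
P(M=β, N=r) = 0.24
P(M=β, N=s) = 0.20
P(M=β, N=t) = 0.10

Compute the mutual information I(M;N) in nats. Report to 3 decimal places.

Marginals: p(M) = (0.4600, 0.5400), p(N) = (0.5000, 0.2200, 0.2800).
I(M;N) = H(M) + H(N) − H(M,N).
H(M) = 0.6899, H(N) = 1.0361, H(M,N) = 1.6318.
I(M;N) = 0.6899 + 1.0361 − 1.6318 = 0.094 nats.

0.094 nats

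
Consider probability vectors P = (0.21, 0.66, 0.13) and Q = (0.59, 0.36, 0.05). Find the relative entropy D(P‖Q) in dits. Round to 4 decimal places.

0.1335 dits

D(P‖Q) = Σ p·log₁₀(p/q).
  0.21·log₁₀(0.21/0.59) = -0.09421
  0.66·log₁₀(0.66/0.36) = 0.17374
  0.13·log₁₀(0.13/0.05) = 0.05395
D(P‖Q) = 0.1335 dits.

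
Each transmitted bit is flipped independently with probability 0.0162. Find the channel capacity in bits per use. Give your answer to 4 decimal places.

Binary symmetric channel: C = 1 − h₂(ε) where h₂ is the binary entropy function.
h₂(0.0162) = −0.0162·log₂0.0162 − 0.9838·log₂0.9838 = 0.1195.
C = 1 − 0.1195 = 0.8805 bits per channel use.

0.8805 bits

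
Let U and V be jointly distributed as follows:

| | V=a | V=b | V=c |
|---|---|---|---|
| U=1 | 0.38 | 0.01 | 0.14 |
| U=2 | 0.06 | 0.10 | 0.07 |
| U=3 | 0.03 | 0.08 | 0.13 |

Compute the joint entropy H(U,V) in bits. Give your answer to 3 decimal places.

2.664 bits

H(U,V) = −Σ p(x,y)·log₂ p(x,y) over all 9 cells.
  cell (1,a): −0.38·log₂0.38 = 0.5305
  cell (1,b): −0.01·log₂0.01 = 0.0664
  cell (1,c): −0.14·log₂0.14 = 0.3971
  cell (2,a): −0.06·log₂0.06 = 0.2435
  cell (2,b): −0.10·log₂0.10 = 0.3322
  cell (2,c): −0.07·log₂0.07 = 0.2686
  cell (3,a): −0.03·log₂0.03 = 0.1518
  cell (3,b): −0.08·log₂0.08 = 0.2915
  cell (3,c): −0.13·log₂0.13 = 0.3826
Sum = 2.664 bits.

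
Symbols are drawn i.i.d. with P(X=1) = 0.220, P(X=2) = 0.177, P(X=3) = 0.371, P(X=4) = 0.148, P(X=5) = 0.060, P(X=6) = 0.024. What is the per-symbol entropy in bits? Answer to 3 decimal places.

2.234 bits

H(X) = −Σ p·log₂ p.
  −(0.220)·log₂(0.220) = 0.4806
  −(0.177)·log₂(0.177) = 0.4422
  −(0.371)·log₂(0.371) = 0.5307
  −(0.148)·log₂(0.148) = 0.4079
  −(0.060)·log₂(0.060) = 0.2435
  −(0.024)·log₂(0.024) = 0.1291
Sum: 0.4806 + 0.4422 + 0.5307 + 0.4079 + 0.2435 + 0.1291 = 2.234 bits.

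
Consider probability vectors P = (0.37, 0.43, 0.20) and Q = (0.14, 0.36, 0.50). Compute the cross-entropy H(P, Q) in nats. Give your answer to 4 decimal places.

H(P,Q) = −Σ p·ln q.
  −0.37·ln(0.14) = 0.72746
  −0.43·ln(0.36) = 0.43931
  −0.20·ln(0.50) = 0.13863
H(P,Q) = 1.3054 nats.

1.3054 nats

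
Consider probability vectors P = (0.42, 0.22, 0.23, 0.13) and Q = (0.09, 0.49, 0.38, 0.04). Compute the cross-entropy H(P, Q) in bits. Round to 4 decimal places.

H(P,Q) = −Σ p·log₂ q.
  −0.42·log₂(0.09) = 1.45905
  −0.22·log₂(0.49) = 0.22641
  −0.23·log₂(0.38) = 0.32106
  −0.13·log₂(0.04) = 0.60370
H(P,Q) = 2.6102 bits.

2.6102 bits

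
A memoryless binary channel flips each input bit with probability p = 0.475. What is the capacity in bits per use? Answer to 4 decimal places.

Binary symmetric channel: C = 1 − h₂(ε) where h₂ is the binary entropy function.
h₂(0.475) = −0.475·log₂0.475 − 0.525·log₂0.525 = 0.9982.
C = 1 − 0.9982 = 0.0018 bits per channel use.

0.0018 bits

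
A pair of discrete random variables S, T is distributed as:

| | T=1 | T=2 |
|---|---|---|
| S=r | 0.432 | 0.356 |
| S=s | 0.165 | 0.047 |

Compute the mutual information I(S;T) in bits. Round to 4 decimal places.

Marginals: p(S) = (0.7880, 0.2120), p(T) = (0.5970, 0.4030).
I(S;T) = H(S) + H(T) − H(S,T).
H(S) = 0.7453, H(T) = 0.9727, H(S,T) = 1.6898.
I(S;T) = 0.7453 + 0.9727 − 1.6898 = 0.0282 bits.

0.0282 bits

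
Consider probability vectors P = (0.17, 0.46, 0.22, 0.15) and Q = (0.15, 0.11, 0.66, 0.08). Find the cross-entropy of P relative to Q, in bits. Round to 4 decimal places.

2.6086 bits

H(P,Q) = −Σ p·log₂ q.
  −0.17·log₂(0.15) = 0.46528
  −0.46·log₂(0.11) = 1.46484
  −0.22·log₂(0.66) = 0.13188
  −0.15·log₂(0.08) = 0.54658
H(P,Q) = 2.6086 bits.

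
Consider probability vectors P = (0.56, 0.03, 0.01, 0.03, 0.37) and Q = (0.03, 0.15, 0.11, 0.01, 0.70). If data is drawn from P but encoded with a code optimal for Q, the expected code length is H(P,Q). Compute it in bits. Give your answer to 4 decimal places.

H(P,Q) = −Σ p·log₂ q.
  −0.56·log₂(0.03) = 2.83298
  −0.03·log₂(0.15) = 0.08211
  −0.01·log₂(0.11) = 0.03184
  −0.03·log₂(0.01) = 0.19932
  −0.37·log₂(0.70) = 0.19039
H(P,Q) = 3.3366 bits.

3.3366 bits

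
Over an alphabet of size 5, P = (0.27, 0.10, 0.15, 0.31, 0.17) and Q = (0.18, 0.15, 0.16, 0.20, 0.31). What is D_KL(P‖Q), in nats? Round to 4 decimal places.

0.0930 nats

D(P‖Q) = Σ p·ln(p/q).
  0.27·ln(0.27/0.18) = 0.10948
  0.10·ln(0.10/0.15) = -0.04055
  0.15·ln(0.15/0.16) = -0.00968
  0.31·ln(0.31/0.20) = 0.13586
  0.17·ln(0.17/0.31) = -0.10213
D(P‖Q) = 0.0930 nats.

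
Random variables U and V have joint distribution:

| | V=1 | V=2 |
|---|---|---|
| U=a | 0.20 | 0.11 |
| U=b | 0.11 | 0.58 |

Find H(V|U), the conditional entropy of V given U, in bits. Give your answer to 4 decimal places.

0.7276 bits

Chain rule: H(V|U) = H(U,V) − H(U).
Marginals: p(U) = (0.3100, 0.6900), p(V) = (0.3100, 0.6900).
H(U,V) = 1.6208 bits; H(U) = 0.8932 bits.
H(V|U) = 1.6208 − 0.8932 = 0.7276 bits.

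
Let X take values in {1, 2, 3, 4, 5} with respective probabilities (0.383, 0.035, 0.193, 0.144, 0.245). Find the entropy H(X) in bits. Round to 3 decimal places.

H(X) = −Σ p·log₂ p.
  −(0.383)·log₂(0.383) = 0.5303
  −(0.035)·log₂(0.035) = 0.1693
  −(0.193)·log₂(0.193) = 0.4581
  −(0.144)·log₂(0.144) = 0.4026
  −(0.245)·log₂(0.245) = 0.4971
Sum: 0.5303 + 0.1693 + 0.4581 + 0.4026 + 0.4971 = 2.057 bits.

2.057 bits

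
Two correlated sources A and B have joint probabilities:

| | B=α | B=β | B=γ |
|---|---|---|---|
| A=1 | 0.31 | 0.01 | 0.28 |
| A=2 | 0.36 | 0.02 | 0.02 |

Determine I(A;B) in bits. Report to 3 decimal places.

0.170 bits

Marginals: p(A) = (0.6000, 0.4000), p(B) = (0.6700, 0.0300, 0.3000).
I(A;B) = H(A) + H(B) − H(A,B).
H(A) = 0.9710, H(B) = 1.0600, H(A,B) = 1.8608.
I(A;B) = 0.9710 + 1.0600 − 1.8608 = 0.170 bits.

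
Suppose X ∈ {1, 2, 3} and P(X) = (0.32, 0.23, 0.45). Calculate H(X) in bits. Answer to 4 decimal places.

H(X) = −Σ p·log₂ p.
  −(0.32)·log₂(0.32) = 0.52603
  −(0.23)·log₂(0.23) = 0.48767
  −(0.45)·log₂(0.45) = 0.51840
Sum: 0.52603 + 0.48767 + 0.51840 = 1.5321 bits.

1.5321 bits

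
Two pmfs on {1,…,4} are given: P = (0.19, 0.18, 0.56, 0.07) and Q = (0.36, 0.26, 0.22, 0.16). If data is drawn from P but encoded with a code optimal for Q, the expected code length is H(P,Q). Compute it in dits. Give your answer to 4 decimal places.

0.6136 dits

H(P,Q) = −Σ p·log₁₀ q.
  −0.19·log₁₀(0.36) = 0.08430
  −0.18·log₁₀(0.26) = 0.10530
  −0.56·log₁₀(0.22) = 0.36824
  −0.07·log₁₀(0.16) = 0.05571
H(P,Q) = 0.6136 dits.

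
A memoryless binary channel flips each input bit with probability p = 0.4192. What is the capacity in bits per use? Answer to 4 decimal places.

Binary symmetric channel: C = 1 − h₂(ε) where h₂ is the binary entropy function.
h₂(0.4192) = −0.4192·log₂0.4192 − 0.5808·log₂0.5808 = 0.9811.
C = 1 − 0.9811 = 0.0189 bits per channel use.

0.0189 bits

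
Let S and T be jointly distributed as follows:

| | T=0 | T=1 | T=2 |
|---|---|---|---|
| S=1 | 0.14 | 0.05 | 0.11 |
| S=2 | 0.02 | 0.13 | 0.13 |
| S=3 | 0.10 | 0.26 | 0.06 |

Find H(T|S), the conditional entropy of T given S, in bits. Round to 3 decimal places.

Marginals: p(S) = (0.3000, 0.2800, 0.4200), p(T) = (0.2600, 0.4400, 0.3000).
H(T|S) = Σ p(S) · H(T|S=·).
  S=1: p=0.3000, H(T|S=1) = 1.4747
  S=2: p=0.2800, H(T|S=2) = 1.2998
  S=3: p=0.4200, H(T|S=3) = 1.3223
Weighted sum = 1.362 bits.

1.362 bits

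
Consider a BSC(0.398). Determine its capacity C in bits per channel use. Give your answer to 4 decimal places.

Binary symmetric channel: C = 1 − h₂(ε) where h₂ is the binary entropy function.
h₂(0.398) = −0.398·log₂0.398 − 0.602·log₂0.602 = 0.9698.
C = 1 − 0.9698 = 0.0302 bits per channel use.

0.0302 bits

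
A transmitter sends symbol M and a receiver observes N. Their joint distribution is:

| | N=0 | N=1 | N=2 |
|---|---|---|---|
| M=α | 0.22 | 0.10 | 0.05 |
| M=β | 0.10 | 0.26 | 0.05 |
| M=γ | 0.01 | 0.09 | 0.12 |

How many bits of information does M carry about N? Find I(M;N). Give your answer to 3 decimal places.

0.237 bits

Marginals: p(M) = (0.3700, 0.4100, 0.2200), p(N) = (0.3300, 0.4500, 0.2200).
I(M;N) = Σ p(x,y)·log₂[p(x,y)/(p(x)p(y))].
  (α,0): 0.22·log₂(1.8018) = 0.1869
  (α,1): 0.10·log₂(0.6006) = -0.0736
  (α,2): 0.05·log₂(0.6143) = -0.0352
  (β,0): 0.10·log₂(0.7391) = -0.0436
  (β,1): 0.26·log₂(1.4092) = 0.1287
  (β,2): 0.05·log₂(0.5543) = -0.0426
  (γ,0): 0.01·log₂(0.1377) = -0.0286
  (γ,1): 0.09·log₂(0.9091) = -0.0124
  (γ,2): 0.12·log₂(2.4793) = 0.1572
Sum = 0.237 bits.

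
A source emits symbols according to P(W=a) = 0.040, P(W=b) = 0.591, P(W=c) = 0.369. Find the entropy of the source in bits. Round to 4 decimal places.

1.1649 bits

H(W) = −Σ p·log₂ p.
  −(0.040)·log₂(0.040) = 0.18575
  −(0.591)·log₂(0.591) = 0.44843
  −(0.369)·log₂(0.369) = 0.53074
Sum: 0.18575 + 0.44843 + 0.53074 = 1.1649 bits.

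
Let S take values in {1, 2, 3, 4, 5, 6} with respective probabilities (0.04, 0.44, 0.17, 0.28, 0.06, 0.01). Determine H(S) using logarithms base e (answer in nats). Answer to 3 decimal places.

H(S) = −Σ p·ln p.
  −(0.04)·ln(0.04) = 0.1288
  −(0.44)·ln(0.44) = 0.3612
  −(0.17)·ln(0.17) = 0.3012
  −(0.28)·ln(0.28) = 0.3564
  −(0.06)·ln(0.06) = 0.1688
  −(0.01)·ln(0.01) = 0.0461
Sum: 0.1288 + 0.3612 + 0.3012 + 0.3564 + 0.1688 + 0.0461 = 1.363 nats.

1.363 nats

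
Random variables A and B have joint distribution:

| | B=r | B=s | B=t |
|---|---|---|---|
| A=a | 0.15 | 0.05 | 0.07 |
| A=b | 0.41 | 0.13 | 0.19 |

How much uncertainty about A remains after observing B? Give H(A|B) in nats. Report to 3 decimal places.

Marginals: p(A) = (0.2700, 0.7300), p(B) = (0.5600, 0.1800, 0.2600).
H(A|B) = Σ p(B) · H(A|B=·).
  B=r: p=0.5600, H(A|B=r) = 0.5811
  B=s: p=0.1800, H(A|B=s) = 0.5908
  B=t: p=0.2600, H(A|B=t) = 0.5825
Weighted sum = 0.583 nats.

0.583 nats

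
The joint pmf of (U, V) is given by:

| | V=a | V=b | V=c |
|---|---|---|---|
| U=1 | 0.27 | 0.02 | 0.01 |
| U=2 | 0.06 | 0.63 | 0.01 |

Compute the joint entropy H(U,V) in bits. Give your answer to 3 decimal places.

1.419 bits

H(U,V) = −Σ p(x,y)·log₂ p(x,y) over all 6 cells.
  cell (1,a): −0.27·log₂0.27 = 0.5100
  cell (1,b): −0.02·log₂0.02 = 0.1129
  cell (1,c): −0.01·log₂0.01 = 0.0664
  cell (2,a): −0.06·log₂0.06 = 0.2435
  cell (2,b): −0.63·log₂0.63 = 0.4199
  cell (2,c): −0.01·log₂0.01 = 0.0664
Sum = 1.419 bits.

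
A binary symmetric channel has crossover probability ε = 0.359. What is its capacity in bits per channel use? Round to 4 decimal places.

Binary symmetric channel: C = 1 − h₂(ε) where h₂ is the binary entropy function.
h₂(0.359) = −0.359·log₂0.359 − 0.641·log₂0.641 = 0.9418.
C = 1 − 0.9418 = 0.0582 bits per channel use.

0.0582 bits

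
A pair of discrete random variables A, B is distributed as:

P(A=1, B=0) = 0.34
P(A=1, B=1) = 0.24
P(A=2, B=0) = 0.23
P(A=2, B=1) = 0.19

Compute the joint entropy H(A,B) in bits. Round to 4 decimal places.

H(A,B) = −Σ p(x,y)·log₂ p(x,y) over all 4 cells.
  cell (1,0): −0.34·log₂0.34 = 0.52917
  cell (1,1): −0.24·log₂0.24 = 0.49413
  cell (2,0): −0.23·log₂0.23 = 0.48767
  cell (2,1): −0.19·log₂0.19 = 0.45523
Sum = 1.9662 bits.

1.9662 bits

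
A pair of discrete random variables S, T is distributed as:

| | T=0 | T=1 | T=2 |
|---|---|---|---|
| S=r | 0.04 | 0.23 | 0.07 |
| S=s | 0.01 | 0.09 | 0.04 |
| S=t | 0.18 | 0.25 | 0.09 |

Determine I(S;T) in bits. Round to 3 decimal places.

0.066 bits

Marginals: p(S) = (0.3400, 0.1400, 0.5200), p(T) = (0.2300, 0.5700, 0.2000).
I(S;T) = H(S) + H(T) − H(S,T).
H(S) = 1.4169, H(T) = 1.4143, H(S,T) = 2.7648.
I(S;T) = 1.4169 + 1.4143 − 2.7648 = 0.066 bits.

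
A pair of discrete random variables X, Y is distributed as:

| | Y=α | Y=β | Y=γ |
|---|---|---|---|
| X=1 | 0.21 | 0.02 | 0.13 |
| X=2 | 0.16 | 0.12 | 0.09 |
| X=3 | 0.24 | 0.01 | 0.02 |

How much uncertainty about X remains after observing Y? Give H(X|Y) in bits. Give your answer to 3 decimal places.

1.405 bits

Chain rule: H(X|Y) = H(X,Y) − H(Y).
Marginals: p(X) = (0.3600, 0.3700, 0.2700), p(Y) = (0.6100, 0.1500, 0.2400).
H(X,Y) = 2.7445 bits; H(Y) = 1.3397 bits.
H(X|Y) = 2.7445 − 1.3397 = 1.405 bits.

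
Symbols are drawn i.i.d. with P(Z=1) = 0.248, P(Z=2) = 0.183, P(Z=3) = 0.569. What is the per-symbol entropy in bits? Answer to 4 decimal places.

1.4101 bits

H(Z) = −Σ p·log₂ p.
  −(0.248)·log₂(0.248) = 0.49887
  −(0.183)·log₂(0.183) = 0.44837
  −(0.569)·log₂(0.569) = 0.46288
Sum: 0.49887 + 0.44837 + 0.46288 = 1.4101 bits.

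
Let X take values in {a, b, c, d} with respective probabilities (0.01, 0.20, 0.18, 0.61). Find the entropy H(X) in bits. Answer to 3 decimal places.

H(X) = −Σ p·log₂ p.
  −(0.01)·log₂(0.01) = 0.0664
  −(0.20)·log₂(0.20) = 0.4644
  −(0.18)·log₂(0.18) = 0.4453
  −(0.61)·log₂(0.61) = 0.4350
Sum: 0.0664 + 0.4644 + 0.4453 + 0.4350 = 1.411 bits.

1.411 bits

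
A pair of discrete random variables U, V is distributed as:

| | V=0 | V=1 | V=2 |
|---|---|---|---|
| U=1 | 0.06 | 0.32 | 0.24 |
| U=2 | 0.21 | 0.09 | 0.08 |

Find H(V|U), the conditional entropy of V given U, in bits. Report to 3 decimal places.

1.383 bits

Chain rule: H(V|U) = H(U,V) − H(U).
Marginals: p(U) = (0.6200, 0.3800), p(V) = (0.2700, 0.4100, 0.3200).
H(U,V) = 2.3407 bits; H(U) = 0.9580 bits.
H(V|U) = 2.3407 − 0.9580 = 1.383 bits.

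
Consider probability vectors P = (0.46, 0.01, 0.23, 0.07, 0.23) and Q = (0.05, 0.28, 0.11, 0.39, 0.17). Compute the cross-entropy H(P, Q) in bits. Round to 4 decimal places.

3.4219 bits

H(P,Q) = −Σ p·log₂ q.
  −0.46·log₂(0.05) = 1.98809
  −0.01·log₂(0.28) = 0.01837
  −0.23·log₂(0.11) = 0.73242
  −0.07·log₂(0.39) = 0.09509
  −0.23·log₂(0.17) = 0.58797
H(P,Q) = 3.4219 bits.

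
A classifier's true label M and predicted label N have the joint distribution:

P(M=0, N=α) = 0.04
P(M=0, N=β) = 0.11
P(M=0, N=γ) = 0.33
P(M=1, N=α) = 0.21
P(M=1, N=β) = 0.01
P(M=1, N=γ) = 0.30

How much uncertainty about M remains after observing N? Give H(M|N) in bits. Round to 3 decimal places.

0.837 bits

Marginals: p(M) = (0.4800, 0.5200), p(N) = (0.2500, 0.1200, 0.6300).
H(M|N) = Σ p(N) · H(M|N=·).
  N=α: p=0.2500, H(M|N=α) = 0.6343
  N=β: p=0.1200, H(M|N=β) = 0.4138
  N=γ: p=0.6300, H(M|N=γ) = 0.9984
Weighted sum = 0.837 bits.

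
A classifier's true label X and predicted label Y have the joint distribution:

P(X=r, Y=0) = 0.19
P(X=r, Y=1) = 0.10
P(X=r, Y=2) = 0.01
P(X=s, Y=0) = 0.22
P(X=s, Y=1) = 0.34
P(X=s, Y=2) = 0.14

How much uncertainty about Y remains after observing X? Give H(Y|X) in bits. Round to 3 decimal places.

1.379 bits

Marginals: p(X) = (0.3000, 0.7000), p(Y) = (0.4100, 0.4400, 0.1500).
H(Y|X) = Σ p(X) · H(Y|X=·).
  X=r: p=0.3000, H(Y|X=r) = 1.1092
  X=s: p=0.7000, H(Y|X=s) = 1.4952
Weighted sum = 1.379 bits.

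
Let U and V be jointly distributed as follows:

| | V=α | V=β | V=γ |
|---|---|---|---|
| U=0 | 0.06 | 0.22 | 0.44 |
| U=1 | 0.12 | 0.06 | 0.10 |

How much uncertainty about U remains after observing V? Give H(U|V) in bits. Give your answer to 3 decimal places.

0.748 bits

Chain rule: H(U|V) = H(U,V) − H(V).
Marginals: p(U) = (0.7200, 0.2800), p(V) = (0.1800, 0.2800, 0.5400).
H(U,V) = 2.1880 bits; H(V) = 1.4396 bits.
H(U|V) = 2.1880 − 1.4396 = 0.748 bits.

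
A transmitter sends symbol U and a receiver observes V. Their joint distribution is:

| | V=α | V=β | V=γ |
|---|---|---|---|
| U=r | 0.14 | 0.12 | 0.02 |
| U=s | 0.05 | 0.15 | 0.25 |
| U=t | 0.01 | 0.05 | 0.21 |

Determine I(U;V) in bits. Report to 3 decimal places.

Marginals: p(U) = (0.2800, 0.4500, 0.2700), p(V) = (0.2000, 0.3200, 0.4800).
I(U;V) = H(U) + H(V) − H(U,V).
H(U) = 1.5426, H(V) = 1.4987, H(U,V) = 2.7591.
I(U;V) = 1.5426 + 1.4987 − 2.7591 = 0.282 bits.

0.282 bits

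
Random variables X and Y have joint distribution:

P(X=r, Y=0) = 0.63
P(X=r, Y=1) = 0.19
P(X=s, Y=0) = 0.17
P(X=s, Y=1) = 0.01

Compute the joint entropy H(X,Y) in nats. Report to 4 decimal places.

H(X,Y) = −Σ p(x,y)·ln p(x,y) over all 4 cells.
  cell (r,0): −0.63·ln0.63 = 0.29108
  cell (r,1): −0.19·ln0.19 = 0.31554
  cell (s,0): −0.17·ln0.17 = 0.30123
  cell (s,1): −0.01·ln0.01 = 0.04605
Sum = 0.9539 nats.

0.9539 nats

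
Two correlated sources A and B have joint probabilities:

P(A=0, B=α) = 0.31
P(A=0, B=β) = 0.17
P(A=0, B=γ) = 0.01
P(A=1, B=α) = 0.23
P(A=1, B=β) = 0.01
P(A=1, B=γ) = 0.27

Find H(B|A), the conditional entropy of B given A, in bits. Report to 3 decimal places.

1.089 bits

Marginals: p(A) = (0.4900, 0.5100), p(B) = (0.5400, 0.1800, 0.2800).
H(B|A) = Σ p(A) · H(B|A=·).
  A=0: p=0.4900, H(B|A=0) = 1.0623
  A=1: p=0.5100, H(B|A=1) = 1.1151
Weighted sum = 1.089 bits.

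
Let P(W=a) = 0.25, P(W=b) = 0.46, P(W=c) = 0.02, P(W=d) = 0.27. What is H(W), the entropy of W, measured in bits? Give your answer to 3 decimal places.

H(W) = −Σ p·log₂ p.
  −(0.25)·log₂(0.25) = 0.5000
  −(0.46)·log₂(0.46) = 0.5153
  −(0.02)·log₂(0.02) = 0.1129
  −(0.27)·log₂(0.27) = 0.5100
Sum: 0.5000 + 0.5153 + 0.1129 + 0.5100 = 1.638 bits.

1.638 bits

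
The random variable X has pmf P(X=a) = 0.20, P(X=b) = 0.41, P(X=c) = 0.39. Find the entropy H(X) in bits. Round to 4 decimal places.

1.5216 bits

H(X) = −Σ p·log₂ p.
  −(0.20)·log₂(0.20) = 0.46439
  −(0.41)·log₂(0.41) = 0.52738
  −(0.39)·log₂(0.39) = 0.52980
Sum: 0.46439 + 0.52738 + 0.52980 = 1.5216 bits.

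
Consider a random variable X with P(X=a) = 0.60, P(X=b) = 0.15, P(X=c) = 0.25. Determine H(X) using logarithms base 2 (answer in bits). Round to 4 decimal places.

H(X) = −Σ p·log₂ p.
  −(0.60)·log₂(0.60) = 0.44218
  −(0.15)·log₂(0.15) = 0.41054
  −(0.25)·log₂(0.25) = 0.50000
Sum: 0.44218 + 0.41054 + 0.50000 = 1.3527 bits.

1.3527 bits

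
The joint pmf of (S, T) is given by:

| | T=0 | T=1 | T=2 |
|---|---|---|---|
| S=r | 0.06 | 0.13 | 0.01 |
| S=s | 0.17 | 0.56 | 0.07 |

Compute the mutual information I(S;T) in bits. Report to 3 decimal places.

Marginals: p(S) = (0.2000, 0.8000), p(T) = (0.2300, 0.6900, 0.0800).
I(S;T) = Σ p(x,y)·log₂[p(x,y)/(p(x)p(y))].
  (r,0): 0.06·log₂(1.3043) = 0.0230
  (r,1): 0.13·log₂(0.9420) = -0.0112
  (r,2): 0.01·log₂(0.6250) = -0.0068
  (s,0): 0.17·log₂(0.9239) = -0.0194
  (s,1): 0.56·log₂(1.0145) = 0.0116
  (s,2): 0.07·log₂(1.0938) = 0.0090
Sum = 0.006 bits.

0.006 bits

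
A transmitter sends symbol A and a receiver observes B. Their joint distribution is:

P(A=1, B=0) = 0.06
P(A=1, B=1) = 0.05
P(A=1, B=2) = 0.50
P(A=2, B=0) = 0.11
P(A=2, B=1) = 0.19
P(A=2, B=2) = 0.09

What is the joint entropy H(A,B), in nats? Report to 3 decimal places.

H(A,B) = −Σ p(x,y)·ln p(x,y) over all 6 cells.
  cell (1,0): −0.06·ln0.06 = 0.1688
  cell (1,1): −0.05·ln0.05 = 0.1498
  cell (1,2): −0.50·ln0.50 = 0.3466
  cell (2,0): −0.11·ln0.11 = 0.2428
  cell (2,1): −0.19·ln0.19 = 0.3155
  cell (2,2): −0.09·ln0.09 = 0.2167
Sum = 1.440 nats.

1.440 nats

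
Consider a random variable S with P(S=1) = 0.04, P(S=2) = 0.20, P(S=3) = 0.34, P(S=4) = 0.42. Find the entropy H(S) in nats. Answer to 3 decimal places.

H(S) = −Σ p·ln p.
  −(0.04)·ln(0.04) = 0.1288
  −(0.20)·ln(0.20) = 0.3219
  −(0.34)·ln(0.34) = 0.3668
  −(0.42)·ln(0.42) = 0.3644
Sum: 0.1288 + 0.3219 + 0.3668 + 0.3644 = 1.182 nats.

1.182 nats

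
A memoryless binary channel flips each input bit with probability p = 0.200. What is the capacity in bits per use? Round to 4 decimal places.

Binary symmetric channel: C = 1 − h₂(ε) where h₂ is the binary entropy function.
h₂(0.200) = −0.200·log₂0.200 − 0.800·log₂0.800 = 0.7219.
C = 1 − 0.7219 = 0.2781 bits per channel use.

0.2781 bits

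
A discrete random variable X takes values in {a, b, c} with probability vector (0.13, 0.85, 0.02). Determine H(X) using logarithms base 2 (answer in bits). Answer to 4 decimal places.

H(X) = −Σ p·log₂ p.
  −(0.13)·log₂(0.13) = 0.38264
  −(0.85)·log₂(0.85) = 0.19930
  −(0.02)·log₂(0.02) = 0.11288
Sum: 0.38264 + 0.19930 + 0.11288 = 0.6948 bits.

0.6948 bits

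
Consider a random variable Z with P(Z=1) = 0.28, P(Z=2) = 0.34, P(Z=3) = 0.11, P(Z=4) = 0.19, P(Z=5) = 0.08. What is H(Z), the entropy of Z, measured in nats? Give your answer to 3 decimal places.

1.484 nats

H(Z) = −Σ p·ln p.
  −(0.28)·ln(0.28) = 0.3564
  −(0.34)·ln(0.34) = 0.3668
  −(0.11)·ln(0.11) = 0.2428
  −(0.19)·ln(0.19) = 0.3155
  −(0.08)·ln(0.08) = 0.2021
Sum: 0.3564 + 0.3668 + 0.2428 + 0.3155 + 0.2021 = 1.484 nats.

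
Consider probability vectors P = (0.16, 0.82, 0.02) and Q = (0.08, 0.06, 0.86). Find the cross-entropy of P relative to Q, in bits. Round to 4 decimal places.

H(P,Q) = −Σ p·log₂ q.
  −0.16·log₂(0.08) = 0.58302
  −0.82·log₂(0.06) = 3.32829
  −0.02·log₂(0.86) = 0.00435
H(P,Q) = 3.9157 bits.

3.9157 bits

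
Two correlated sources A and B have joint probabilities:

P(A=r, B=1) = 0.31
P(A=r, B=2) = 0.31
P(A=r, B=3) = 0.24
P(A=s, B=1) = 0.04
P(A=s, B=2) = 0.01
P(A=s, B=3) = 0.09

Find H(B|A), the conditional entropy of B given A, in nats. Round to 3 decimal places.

1.055 nats

Marginals: p(A) = (0.8600, 0.1400), p(B) = (0.3500, 0.3200, 0.3300).
H(B|A) = Σ p(A) · H(B|A=·).
  A=r: p=0.8600, H(B|A=r) = 1.0918
  A=s: p=0.1400, H(B|A=s) = 0.8305
Weighted sum = 1.055 nats.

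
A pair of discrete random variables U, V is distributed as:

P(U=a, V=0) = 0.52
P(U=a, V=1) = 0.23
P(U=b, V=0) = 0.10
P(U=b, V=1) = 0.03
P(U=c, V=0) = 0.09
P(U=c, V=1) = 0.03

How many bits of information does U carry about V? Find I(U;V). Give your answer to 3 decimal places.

Marginals: p(U) = (0.7500, 0.1300, 0.1200), p(V) = (0.7100, 0.2900).
I(U;V) = H(U) + H(V) − H(U,V).
H(U) = 1.0610, H(V) = 0.8687, H(U,V) = 1.9266.
I(U;V) = 1.0610 + 0.8687 − 1.9266 = 0.003 bits.

0.003 bits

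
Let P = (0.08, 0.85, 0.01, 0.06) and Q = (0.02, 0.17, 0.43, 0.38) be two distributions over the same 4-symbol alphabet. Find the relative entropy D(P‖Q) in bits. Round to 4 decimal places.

1.9196 bits

D(P‖Q) = Σ p·log₂(p/q).
  0.08·log₂(0.08/0.02) = 0.16000
  0.85·log₂(0.85/0.17) = 1.97364
  0.01·log₂(0.01/0.43) = -0.05426
  0.06·log₂(0.06/0.38) = -0.15978
D(P‖Q) = 1.9196 bits.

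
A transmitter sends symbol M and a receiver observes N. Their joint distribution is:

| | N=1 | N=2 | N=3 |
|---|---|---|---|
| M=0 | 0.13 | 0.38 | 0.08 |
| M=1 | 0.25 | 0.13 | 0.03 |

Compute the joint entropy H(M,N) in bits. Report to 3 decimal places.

2.239 bits

H(M,N) = −Σ p(x,y)·log₂ p(x,y) over all 6 cells.
  cell (0,1): −0.13·log₂0.13 = 0.3826
  cell (0,2): −0.38·log₂0.38 = 0.5305
  cell (0,3): −0.08·log₂0.08 = 0.2915
  cell (1,1): −0.25·log₂0.25 = 0.5000
  cell (1,2): −0.13·log₂0.13 = 0.3826
  cell (1,3): −0.03·log₂0.03 = 0.1518
Sum = 2.239 bits.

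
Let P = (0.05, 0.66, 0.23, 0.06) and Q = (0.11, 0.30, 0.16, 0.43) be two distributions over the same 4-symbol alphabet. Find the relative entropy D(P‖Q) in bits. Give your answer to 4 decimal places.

D(P‖Q) = Σ p·log₂(p/q).
  0.05·log₂(0.05/0.11) = -0.05688
  0.66·log₂(0.66/0.30) = 0.75075
  0.23·log₂(0.23/0.16) = 0.12042
  0.06·log₂(0.06/0.43) = -0.17048
D(P‖Q) = 0.6438 bits.

0.6438 bits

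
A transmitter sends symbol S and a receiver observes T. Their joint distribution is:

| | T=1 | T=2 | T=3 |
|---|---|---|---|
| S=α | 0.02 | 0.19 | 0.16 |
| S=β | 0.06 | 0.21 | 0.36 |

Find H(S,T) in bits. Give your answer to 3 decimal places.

2.238 bits

H(S,T) = −Σ p(x,y)·log₂ p(x,y) over all 6 cells.
  cell (α,1): −0.02·log₂0.02 = 0.1129
  cell (α,2): −0.19·log₂0.19 = 0.4552
  cell (α,3): −0.16·log₂0.16 = 0.4230
  cell (β,1): −0.06·log₂0.06 = 0.2435
  cell (β,2): −0.21·log₂0.21 = 0.4728
  cell (β,3): −0.36·log₂0.36 = 0.5306
Sum = 2.238 bits.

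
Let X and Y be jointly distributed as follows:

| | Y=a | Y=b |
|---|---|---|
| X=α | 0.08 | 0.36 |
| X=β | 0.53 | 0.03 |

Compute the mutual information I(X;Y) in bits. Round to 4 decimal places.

Marginals: p(X) = (0.4400, 0.5600), p(Y) = (0.6100, 0.3900).
I(X;Y) = H(X) + H(Y) − H(X,Y).
H(X) = 0.9896, H(Y) = 0.9648, H(X,Y) = 1.4593.
I(X;Y) = 0.9896 + 0.9648 − 1.4593 = 0.4951 bits.

0.4951 bits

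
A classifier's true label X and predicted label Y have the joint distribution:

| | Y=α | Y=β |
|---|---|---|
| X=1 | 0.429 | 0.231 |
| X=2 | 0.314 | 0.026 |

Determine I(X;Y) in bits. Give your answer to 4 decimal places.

0.0732 bits

Marginals: p(X) = (0.6600, 0.3400), p(Y) = (0.7430, 0.2570).
I(X;Y) = H(X) + H(Y) − H(X,Y).
H(X) = 0.9248, H(Y) = 0.8222, H(X,Y) = 1.6738.
I(X;Y) = 0.9248 + 0.8222 − 1.6738 = 0.0732 bits.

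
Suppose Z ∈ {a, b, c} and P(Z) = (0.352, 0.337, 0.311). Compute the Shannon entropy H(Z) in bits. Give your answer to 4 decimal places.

H(Z) = −Σ p·log₂ p.
  −(0.352)·log₂(0.352) = 0.53024
  −(0.337)·log₂(0.337) = 0.52881
  −(0.311)·log₂(0.311) = 0.52404
Sum: 0.53024 + 0.52881 + 0.52404 = 1.5831 bits.

1.5831 bits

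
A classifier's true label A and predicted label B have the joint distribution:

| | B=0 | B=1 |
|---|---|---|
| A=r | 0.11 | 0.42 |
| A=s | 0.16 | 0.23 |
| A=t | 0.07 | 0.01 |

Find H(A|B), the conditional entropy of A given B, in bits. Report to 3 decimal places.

Marginals: p(A) = (0.5300, 0.3900, 0.0800), p(B) = (0.3400, 0.6600).
H(A|B) = Σ p(B) · H(A|B=·).
  B=0: p=0.3400, H(A|B=0) = 1.5079
  B=1: p=0.6600, H(A|B=1) = 1.0365
Weighted sum = 1.197 bits.

1.197 bits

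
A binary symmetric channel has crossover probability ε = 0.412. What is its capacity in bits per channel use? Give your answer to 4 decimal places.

Binary symmetric channel: C = 1 − h₂(ε) where h₂ is the binary entropy function.
h₂(0.412) = −0.412·log₂0.412 − 0.588·log₂0.588 = 0.9775.
C = 1 − 0.9775 = 0.0225 bits per channel use.

0.0225 bits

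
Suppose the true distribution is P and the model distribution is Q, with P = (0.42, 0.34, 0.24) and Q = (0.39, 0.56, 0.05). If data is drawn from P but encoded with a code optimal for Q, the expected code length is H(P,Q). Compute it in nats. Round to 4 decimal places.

1.3116 nats

H(P,Q) = −Σ p·ln q.
  −0.42·ln(0.39) = 0.39548
  −0.34·ln(0.56) = 0.19714
  −0.24·ln(0.05) = 0.71898
H(P,Q) = 1.3116 nats.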